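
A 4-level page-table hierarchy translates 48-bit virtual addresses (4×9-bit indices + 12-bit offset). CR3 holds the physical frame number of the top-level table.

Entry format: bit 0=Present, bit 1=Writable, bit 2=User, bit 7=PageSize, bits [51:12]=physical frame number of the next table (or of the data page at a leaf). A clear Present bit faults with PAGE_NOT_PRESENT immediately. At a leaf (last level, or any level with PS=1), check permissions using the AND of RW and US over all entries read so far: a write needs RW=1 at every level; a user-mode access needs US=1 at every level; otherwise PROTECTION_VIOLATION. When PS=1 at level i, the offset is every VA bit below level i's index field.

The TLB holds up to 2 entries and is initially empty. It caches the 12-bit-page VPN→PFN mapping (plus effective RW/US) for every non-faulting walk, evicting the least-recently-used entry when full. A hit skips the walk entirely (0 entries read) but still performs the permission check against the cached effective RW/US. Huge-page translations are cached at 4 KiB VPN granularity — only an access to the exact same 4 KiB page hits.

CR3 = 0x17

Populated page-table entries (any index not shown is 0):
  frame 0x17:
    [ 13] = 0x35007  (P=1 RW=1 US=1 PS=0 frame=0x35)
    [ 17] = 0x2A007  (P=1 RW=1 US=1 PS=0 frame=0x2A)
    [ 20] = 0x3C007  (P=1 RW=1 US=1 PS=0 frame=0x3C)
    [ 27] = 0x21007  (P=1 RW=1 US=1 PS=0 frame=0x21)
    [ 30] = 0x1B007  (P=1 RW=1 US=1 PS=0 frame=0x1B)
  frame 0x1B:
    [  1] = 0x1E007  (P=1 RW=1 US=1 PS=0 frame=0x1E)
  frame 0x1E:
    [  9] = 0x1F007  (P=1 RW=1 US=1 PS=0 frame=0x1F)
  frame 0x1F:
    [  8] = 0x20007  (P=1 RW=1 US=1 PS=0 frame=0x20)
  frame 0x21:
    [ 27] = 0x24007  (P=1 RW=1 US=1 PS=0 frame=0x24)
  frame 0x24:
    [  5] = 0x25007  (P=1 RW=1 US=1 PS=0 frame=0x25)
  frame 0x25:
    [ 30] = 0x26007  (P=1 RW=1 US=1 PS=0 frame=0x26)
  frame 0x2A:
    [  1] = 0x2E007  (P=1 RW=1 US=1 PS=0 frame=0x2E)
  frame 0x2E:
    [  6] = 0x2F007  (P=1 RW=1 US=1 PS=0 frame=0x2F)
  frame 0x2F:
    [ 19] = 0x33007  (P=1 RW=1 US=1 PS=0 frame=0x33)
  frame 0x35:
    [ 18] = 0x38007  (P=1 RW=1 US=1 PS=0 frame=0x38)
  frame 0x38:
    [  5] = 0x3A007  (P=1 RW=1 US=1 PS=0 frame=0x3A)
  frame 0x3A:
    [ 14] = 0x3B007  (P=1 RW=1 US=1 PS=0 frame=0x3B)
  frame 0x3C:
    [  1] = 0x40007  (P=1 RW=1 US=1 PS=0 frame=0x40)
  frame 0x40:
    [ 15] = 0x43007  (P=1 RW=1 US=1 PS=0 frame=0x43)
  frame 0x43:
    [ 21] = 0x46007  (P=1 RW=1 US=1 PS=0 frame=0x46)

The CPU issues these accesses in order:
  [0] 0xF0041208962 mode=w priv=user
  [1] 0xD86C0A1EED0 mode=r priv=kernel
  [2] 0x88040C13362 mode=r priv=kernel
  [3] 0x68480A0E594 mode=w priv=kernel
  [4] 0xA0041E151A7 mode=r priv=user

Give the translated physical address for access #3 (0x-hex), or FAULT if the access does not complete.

Trace:
#0 VA=0xF0041208962 (w,user):
  L0 @0x17[30] → 0x1B007  P=1,RW=1,US=1,PS=0
  L1 @0x1B[1] → 0x1E007  P=1,RW=1,US=1,PS=0
  L2 @0x1E[9] → 0x1F007  P=1,RW=1,US=1,PS=0
  L3 @0x1F[8] → 0x20007  P=1,RW=1,US=1,PS=0
  ✓ 0x20962  — 4 lookups
#1 VA=0xD86C0A1EED0 (r,kernel):
  L0 @0x17[27] → 0x21007  P=1,RW=1,US=1,PS=0
  L1 @0x21[27] → 0x24007  P=1,RW=1,US=1,PS=0
  L2 @0x24[5] → 0x25007  P=1,RW=1,US=1,PS=0
  L3 @0x25[30] → 0x26007  P=1,RW=1,US=1,PS=0
  ✓ 0x26ED0  — 4 lookups
#2 VA=0x88040C13362 (r,kernel):
  L0 @0x17[17] → 0x2A007  P=1,RW=1,US=1,PS=0
  L1 @0x2A[1] → 0x2E007  P=1,RW=1,US=1,PS=0
  L2 @0x2E[6] → 0x2F007  P=1,RW=1,US=1,PS=0
  L3 @0x2F[19] → 0x33007  P=1,RW=1,US=1,PS=0
  ✓ 0x33362  — 4 lookups
#3 VA=0x68480A0E594 (w,kernel):
  L0 @0x17[13] → 0x35007  P=1,RW=1,US=1,PS=0
  L1 @0x35[18] → 0x38007  P=1,RW=1,US=1,PS=0
  L2 @0x38[5] → 0x3A007  P=1,RW=1,US=1,PS=0
  L3 @0x3A[14] → 0x3B007  P=1,RW=1,US=1,PS=0
  ✓ 0x3B594  — 4 lookups
#4 VA=0xA0041E151A7 (r,user):
  L0 @0x17[20] → 0x3C007  P=1,RW=1,US=1,PS=0
  L1 @0x3C[1] → 0x40007  P=1,RW=1,US=1,PS=0
  L2 @0x40[15] → 0x43007  P=1,RW=1,US=1,PS=0
  L3 @0x43[21] → 0x46007  P=1,RW=1,US=1,PS=0
  ✓ 0x461A7  — 4 lookups

Access #3 PA: 0x3B594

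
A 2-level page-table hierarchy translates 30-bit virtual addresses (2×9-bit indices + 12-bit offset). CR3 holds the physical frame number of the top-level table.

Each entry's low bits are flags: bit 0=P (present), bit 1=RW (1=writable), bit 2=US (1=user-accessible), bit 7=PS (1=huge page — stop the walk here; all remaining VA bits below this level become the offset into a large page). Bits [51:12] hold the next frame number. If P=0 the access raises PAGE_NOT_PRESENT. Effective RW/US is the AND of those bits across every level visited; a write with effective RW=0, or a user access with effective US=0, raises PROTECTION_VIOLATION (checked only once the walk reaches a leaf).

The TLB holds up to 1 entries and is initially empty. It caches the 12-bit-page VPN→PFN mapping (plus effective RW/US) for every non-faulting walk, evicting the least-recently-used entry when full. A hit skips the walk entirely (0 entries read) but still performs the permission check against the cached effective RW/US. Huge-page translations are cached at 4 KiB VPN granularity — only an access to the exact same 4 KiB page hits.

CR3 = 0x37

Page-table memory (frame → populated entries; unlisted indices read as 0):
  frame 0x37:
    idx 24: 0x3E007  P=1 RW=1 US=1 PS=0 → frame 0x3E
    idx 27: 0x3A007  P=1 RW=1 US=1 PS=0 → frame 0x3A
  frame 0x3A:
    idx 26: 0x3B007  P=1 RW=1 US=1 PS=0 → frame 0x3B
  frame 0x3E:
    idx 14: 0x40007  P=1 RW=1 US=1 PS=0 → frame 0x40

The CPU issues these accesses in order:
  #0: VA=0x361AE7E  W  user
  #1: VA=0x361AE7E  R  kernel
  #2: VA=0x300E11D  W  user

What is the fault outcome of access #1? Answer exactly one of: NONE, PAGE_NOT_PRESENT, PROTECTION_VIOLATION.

Trace:
#0 VA=0x361AE7E (w,user):
  lvl0: tbl 0x37, slot 27 ⇒ 0x3A007 (P1/RW1/US1/PS0)
  lvl1: tbl 0x3A, slot 26 ⇒ 0x3B007 (P1/RW1/US1/PS0)
  → PA=0x3BE7E  (2 entries read)
#1 VA=0x361AE7E (r,kernel):
  TLB hit vpn=0x361A → PA=0x3BE7E
#2 VA=0x300E11D (w,user):
  lvl0: tbl 0x37, slot 24 ⇒ 0x3E007 (P1/RW1/US1/PS0)
  lvl1: tbl 0x3E, slot 14 ⇒ 0x40007 (P1/RW1/US1/PS0)
  → PA=0x4011D  (2 entries read)

Access #1 fault: NONE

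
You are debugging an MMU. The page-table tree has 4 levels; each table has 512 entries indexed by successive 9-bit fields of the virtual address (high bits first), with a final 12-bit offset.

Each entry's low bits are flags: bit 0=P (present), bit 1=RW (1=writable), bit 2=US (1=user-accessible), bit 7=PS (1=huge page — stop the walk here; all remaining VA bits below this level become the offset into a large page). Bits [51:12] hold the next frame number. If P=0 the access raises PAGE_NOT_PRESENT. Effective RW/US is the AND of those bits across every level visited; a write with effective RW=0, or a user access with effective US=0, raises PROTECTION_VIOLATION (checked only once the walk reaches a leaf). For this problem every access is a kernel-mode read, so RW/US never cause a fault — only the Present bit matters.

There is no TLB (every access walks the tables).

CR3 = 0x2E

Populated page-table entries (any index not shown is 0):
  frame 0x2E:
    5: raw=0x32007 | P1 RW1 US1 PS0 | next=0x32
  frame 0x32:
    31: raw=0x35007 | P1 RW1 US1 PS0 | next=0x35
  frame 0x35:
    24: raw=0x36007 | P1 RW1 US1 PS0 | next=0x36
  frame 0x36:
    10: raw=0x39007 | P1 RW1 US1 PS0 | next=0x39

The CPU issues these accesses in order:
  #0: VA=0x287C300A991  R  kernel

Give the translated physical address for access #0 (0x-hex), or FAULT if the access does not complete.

Trace:
#0 VA=0x287C300A991 (r,kernel):
  [0] read 0x2E idx=5: raw=0x32007 flags P=1 W=1 U=1 S=0
  [1] read 0x32 idx=31: raw=0x35007 flags P=1 W=1 U=1 S=0
  [2] read 0x35 idx=24: raw=0x36007 flags P=1 W=1 U=1 S=0
  [3] read 0x36 idx=10: raw=0x39007 flags P=1 W=1 U=1 S=0
  ✓ 0x39991  — 4 lookups

Access #0 PA: 0x39991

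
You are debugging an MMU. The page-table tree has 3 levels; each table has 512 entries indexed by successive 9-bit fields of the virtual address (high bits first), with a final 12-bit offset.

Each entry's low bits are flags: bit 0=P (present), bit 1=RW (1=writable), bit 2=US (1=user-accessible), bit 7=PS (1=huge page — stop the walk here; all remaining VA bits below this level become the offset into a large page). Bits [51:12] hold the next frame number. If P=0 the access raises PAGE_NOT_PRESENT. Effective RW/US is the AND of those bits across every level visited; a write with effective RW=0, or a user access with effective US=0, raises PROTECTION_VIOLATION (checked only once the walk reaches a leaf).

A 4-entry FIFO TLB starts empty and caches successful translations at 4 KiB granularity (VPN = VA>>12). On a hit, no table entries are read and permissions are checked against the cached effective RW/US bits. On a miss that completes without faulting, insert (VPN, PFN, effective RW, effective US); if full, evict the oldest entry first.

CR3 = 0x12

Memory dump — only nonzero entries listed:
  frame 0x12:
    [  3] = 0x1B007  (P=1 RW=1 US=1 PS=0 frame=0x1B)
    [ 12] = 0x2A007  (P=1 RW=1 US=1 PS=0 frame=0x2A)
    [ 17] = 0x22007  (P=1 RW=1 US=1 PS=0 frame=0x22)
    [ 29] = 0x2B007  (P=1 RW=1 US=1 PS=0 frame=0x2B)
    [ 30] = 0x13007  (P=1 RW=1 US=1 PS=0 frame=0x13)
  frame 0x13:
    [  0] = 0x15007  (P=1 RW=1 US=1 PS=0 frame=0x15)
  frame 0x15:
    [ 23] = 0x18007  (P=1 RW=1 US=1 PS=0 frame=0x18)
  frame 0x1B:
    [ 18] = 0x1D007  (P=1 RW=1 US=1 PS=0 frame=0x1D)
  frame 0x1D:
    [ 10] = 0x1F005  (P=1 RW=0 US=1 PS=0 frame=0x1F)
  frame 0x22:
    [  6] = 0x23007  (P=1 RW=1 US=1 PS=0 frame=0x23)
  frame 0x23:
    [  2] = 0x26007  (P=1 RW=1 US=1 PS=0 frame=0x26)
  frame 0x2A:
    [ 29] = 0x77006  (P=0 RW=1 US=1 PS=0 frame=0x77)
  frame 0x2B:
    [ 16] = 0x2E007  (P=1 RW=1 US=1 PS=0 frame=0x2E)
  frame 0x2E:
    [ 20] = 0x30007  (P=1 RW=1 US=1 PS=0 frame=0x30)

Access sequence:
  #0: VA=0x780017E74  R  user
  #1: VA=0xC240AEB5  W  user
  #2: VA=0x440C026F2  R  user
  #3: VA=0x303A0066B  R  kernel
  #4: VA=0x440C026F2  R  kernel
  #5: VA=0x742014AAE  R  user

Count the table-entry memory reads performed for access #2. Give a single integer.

Walk each access:
#0 VA=0x780017E74 (r,user):
  L0: frame=0x12 idx=30 entry=0x13007 [P=1 RW=1 US=1 PS=0]
  L1: frame=0x13 idx=0 entry=0x15007 [P=1 RW=1 US=1 PS=0]
  L2: frame=0x15 idx=23 entry=0x18007 [P=1 RW=1 US=1 PS=0]
  → PA=0x18E74  (3 entries read)
#1 VA=0xC240AEB5 (w,user):
  L0: frame=0x12 idx=3 entry=0x1B007 [P=1 RW=1 US=1 PS=0]
  L1: frame=0x1B idx=18 entry=0x1D007 [P=1 RW=1 US=1 PS=0]
  L2: frame=0x1D idx=10 entry=0x1F005 [P=1 RW=0 US=1 PS=0]
  ⇒ fault: PROTECTION_VIOLATION  — 3 lookups
#2 VA=0x440C026F2 (r,user):
  L0: frame=0x12 idx=17 entry=0x22007 [P=1 RW=1 US=1 PS=0]
  L1: frame=0x22 idx=6 entry=0x23007 [P=1 RW=1 US=1 PS=0]
  L2: frame=0x23 idx=2 entry=0x26007 [P=1 RW=1 US=1 PS=0]
  → PA=0x266F2  (3 entries read)
#3 VA=0x303A0066B (r,kernel):
  L0: frame=0x12 idx=12 entry=0x2A007 [P=1 RW=1 US=1 PS=0]
  L1: frame=0x2A idx=29 entry=0x77006 [P=0 RW=1 US=1 PS=0]
  ⇒ fault: PAGE_NOT_PRESENT  — 2 lookups
#4 VA=0x440C026F2 (r,kernel):
  TLB hit vpn=0x440C02 → PA=0x266F2
#5 VA=0x742014AAE (r,user):
  L0: frame=0x12 idx=29 entry=0x2B007 [P=1 RW=1 US=1 PS=0]
  L1: frame=0x2B idx=16 entry=0x2E007 [P=1 RW=1 US=1 PS=0]
  L2: frame=0x2E idx=20 entry=0x30007 [P=1 RW=1 US=1 PS=0]
  → PA=0x30AAE  (3 entries read)

Entries read for #2: 3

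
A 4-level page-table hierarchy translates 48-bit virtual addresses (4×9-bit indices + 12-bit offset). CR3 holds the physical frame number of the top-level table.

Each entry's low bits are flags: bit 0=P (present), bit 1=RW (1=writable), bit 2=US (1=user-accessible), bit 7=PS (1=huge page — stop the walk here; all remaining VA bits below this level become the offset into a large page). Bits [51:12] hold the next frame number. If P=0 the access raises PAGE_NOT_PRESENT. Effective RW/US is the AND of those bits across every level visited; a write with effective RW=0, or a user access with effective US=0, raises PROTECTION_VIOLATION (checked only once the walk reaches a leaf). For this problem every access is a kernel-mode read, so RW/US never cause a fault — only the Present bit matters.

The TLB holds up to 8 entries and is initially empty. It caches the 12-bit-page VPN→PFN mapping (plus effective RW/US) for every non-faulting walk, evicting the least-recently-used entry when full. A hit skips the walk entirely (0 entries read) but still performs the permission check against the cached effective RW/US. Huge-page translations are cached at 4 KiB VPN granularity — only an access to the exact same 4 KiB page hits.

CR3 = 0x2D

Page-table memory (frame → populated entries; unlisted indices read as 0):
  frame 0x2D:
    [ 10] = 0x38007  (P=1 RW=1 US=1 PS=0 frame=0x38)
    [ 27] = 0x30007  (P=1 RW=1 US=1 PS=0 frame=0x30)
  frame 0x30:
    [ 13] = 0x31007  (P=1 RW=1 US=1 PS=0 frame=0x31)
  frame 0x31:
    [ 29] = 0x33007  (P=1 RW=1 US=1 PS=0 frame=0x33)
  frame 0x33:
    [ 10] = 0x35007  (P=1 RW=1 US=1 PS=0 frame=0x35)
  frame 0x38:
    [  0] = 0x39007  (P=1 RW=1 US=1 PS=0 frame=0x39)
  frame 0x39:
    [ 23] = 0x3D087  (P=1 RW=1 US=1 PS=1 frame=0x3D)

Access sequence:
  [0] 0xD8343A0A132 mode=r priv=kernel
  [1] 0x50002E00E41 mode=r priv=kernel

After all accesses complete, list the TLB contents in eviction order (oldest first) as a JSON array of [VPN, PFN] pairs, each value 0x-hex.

Trace:
#0 VA=0xD8343A0A132 (r,kernel):
  [0] read 0x2D idx=27: raw=0x30007 flags P=1 W=1 U=1 S=0
  [1] read 0x30 idx=13: raw=0x31007 flags P=1 W=1 U=1 S=0
  [2] read 0x31 idx=29: raw=0x33007 flags P=1 W=1 U=1 S=0
  [3] read 0x33 idx=10: raw=0x35007 flags P=1 W=1 U=1 S=0
  → PA=0x35132  (4 entries read)
#1 VA=0x50002E00E41 (r,kernel):
  [0] read 0x2D idx=10: raw=0x38007 flags P=1 W=1 U=1 S=0
  [1] read 0x38 idx=0: raw=0x39007 flags P=1 W=1 U=1 S=0
  [2] read 0x39 idx=23: raw=0x3D087 flags P=1 W=1 U=1 S=1
  → PA=0x3DE41 (huge @L2)  (3 entries read)

TLB: [["0xD8343A0A", "0x35"], ["0x50002E00", "0x3D"]]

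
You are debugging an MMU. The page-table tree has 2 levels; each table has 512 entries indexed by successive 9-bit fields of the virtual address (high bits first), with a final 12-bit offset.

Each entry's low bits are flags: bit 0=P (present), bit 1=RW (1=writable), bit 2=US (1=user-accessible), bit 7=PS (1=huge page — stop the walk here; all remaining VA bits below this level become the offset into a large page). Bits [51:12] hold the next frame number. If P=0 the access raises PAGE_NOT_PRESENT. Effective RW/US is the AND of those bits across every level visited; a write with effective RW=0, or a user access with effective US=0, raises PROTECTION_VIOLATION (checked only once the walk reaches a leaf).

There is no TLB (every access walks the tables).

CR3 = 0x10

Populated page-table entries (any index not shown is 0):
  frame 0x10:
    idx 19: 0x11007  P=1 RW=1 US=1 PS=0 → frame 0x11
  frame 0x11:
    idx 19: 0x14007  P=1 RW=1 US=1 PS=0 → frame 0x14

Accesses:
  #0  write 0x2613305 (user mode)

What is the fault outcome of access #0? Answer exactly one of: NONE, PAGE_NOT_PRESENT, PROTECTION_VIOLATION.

Per-access translation:
#0 VA=0x2613305 (w,user):
  L0 @0x10[19] → 0x11007  P=1,RW=1,US=1,PS=0
  L1 @0x11[19] → 0x14007  P=1,RW=1,US=1,PS=0
  ⇒ phys 0x14305  [2 reads]

Access #0 fault: NONE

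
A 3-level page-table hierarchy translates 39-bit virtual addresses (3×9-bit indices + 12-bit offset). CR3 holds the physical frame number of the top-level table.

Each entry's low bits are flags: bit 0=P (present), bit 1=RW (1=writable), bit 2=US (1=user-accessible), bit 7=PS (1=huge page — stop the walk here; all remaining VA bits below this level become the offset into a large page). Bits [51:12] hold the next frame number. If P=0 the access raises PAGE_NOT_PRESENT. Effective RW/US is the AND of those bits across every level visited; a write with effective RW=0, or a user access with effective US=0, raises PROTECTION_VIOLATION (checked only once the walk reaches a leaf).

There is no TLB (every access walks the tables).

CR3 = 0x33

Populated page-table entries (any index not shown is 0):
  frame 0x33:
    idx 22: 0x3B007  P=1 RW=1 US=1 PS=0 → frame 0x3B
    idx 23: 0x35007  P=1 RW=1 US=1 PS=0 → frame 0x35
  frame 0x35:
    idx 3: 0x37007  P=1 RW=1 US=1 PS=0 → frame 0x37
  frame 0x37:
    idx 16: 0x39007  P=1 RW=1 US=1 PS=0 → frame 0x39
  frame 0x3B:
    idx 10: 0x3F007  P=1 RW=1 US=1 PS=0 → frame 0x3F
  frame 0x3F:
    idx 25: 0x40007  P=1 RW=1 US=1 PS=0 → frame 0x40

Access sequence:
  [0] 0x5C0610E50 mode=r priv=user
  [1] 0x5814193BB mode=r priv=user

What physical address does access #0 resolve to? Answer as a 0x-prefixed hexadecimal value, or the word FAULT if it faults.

Walk each access:
#0 VA=0x5C0610E50 (r,user):
  L0: frame=0x33 idx=23 entry=0x35007 [P=1 RW=1 US=1 PS=0]
  L1: frame=0x35 idx=3 entry=0x37007 [P=1 RW=1 US=1 PS=0]
  L2: frame=0x37 idx=16 entry=0x39007 [P=1 RW=1 US=1 PS=0]
  ⇒ phys 0x39E50  [3 reads]
#1 VA=0x5814193BB (r,user):
  L0: frame=0x33 idx=22 entry=0x3B007 [P=1 RW=1 US=1 PS=0]
  L1: frame=0x3B idx=10 entry=0x3F007 [P=1 RW=1 US=1 PS=0]
  L2: frame=0x3F idx=25 entry=0x40007 [P=1 RW=1 US=1 PS=0]
  ⇒ phys 0x403BB  [3 reads]

Access #0 PA: 0x39E50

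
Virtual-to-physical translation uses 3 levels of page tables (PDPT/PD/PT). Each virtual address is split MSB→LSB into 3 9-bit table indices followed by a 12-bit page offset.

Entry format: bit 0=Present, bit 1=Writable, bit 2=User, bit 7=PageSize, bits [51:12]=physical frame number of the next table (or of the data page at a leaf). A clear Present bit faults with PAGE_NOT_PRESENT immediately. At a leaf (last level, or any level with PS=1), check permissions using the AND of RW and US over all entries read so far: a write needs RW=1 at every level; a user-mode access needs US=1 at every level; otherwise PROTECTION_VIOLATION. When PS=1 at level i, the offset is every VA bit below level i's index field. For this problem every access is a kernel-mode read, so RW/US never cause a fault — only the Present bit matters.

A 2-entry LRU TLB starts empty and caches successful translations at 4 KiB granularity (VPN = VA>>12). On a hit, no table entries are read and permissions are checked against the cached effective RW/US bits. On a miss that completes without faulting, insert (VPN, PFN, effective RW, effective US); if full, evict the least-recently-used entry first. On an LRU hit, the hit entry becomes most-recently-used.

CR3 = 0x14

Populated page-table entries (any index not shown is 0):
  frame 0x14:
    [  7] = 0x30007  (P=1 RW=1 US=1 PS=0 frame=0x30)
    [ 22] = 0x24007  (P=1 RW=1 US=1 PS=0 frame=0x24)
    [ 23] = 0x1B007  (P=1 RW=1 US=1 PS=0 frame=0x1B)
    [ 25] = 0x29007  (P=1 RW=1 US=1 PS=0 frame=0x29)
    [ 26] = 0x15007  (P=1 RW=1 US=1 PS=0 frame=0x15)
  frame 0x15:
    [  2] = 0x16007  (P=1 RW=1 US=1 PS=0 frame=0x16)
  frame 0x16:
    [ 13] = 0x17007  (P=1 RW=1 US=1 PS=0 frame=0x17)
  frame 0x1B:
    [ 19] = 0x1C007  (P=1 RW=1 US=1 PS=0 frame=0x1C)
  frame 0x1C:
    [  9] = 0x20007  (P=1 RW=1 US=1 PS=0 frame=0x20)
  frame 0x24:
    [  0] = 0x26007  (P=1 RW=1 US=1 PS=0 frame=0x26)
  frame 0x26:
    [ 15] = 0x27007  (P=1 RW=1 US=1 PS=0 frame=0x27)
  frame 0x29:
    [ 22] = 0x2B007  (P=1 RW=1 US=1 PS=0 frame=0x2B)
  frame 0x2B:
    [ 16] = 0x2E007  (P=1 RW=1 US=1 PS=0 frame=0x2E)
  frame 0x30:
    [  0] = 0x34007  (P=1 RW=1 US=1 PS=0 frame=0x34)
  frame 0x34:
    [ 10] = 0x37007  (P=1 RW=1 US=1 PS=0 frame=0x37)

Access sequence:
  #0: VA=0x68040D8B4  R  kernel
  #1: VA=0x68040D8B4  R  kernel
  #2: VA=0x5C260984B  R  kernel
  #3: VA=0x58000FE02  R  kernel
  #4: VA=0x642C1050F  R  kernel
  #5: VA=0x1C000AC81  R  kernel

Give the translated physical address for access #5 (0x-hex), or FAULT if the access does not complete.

Walk each access:
#0 VA=0x68040D8B4 (r,kernel):
  L0: frame=0x14 idx=26 entry=0x15007 [P=1 RW=1 US=1 PS=0]
  L1: frame=0x15 idx=2 entry=0x16007 [P=1 RW=1 US=1 PS=0]
  L2: frame=0x16 idx=13 entry=0x17007 [P=1 RW=1 US=1 PS=0]
  ⇒ phys 0x178B4  [3 reads]
#1 VA=0x68040D8B4 (r,kernel):
  TLB hit vpn=0x68040D → PA=0x178B4
#2 VA=0x5C260984B (r,kernel):
  L0: frame=0x14 idx=23 entry=0x1B007 [P=1 RW=1 US=1 PS=0]
  L1: frame=0x1B idx=19 entry=0x1C007 [P=1 RW=1 US=1 PS=0]
  L2: frame=0x1C idx=9 entry=0x20007 [P=1 RW=1 US=1 PS=0]
  ⇒ phys 0x2084B  [3 reads]
#3 VA=0x58000FE02 (r,kernel):
  L0: frame=0x14 idx=22 entry=0x24007 [P=1 RW=1 US=1 PS=0]
  L1: frame=0x24 idx=0 entry=0x26007 [P=1 RW=1 US=1 PS=0]
  L2: frame=0x26 idx=15 entry=0x27007 [P=1 RW=1 US=1 PS=0]
  ⇒ phys 0x27E02  [3 reads]
#4 VA=0x642C1050F (r,kernel):
  L0: frame=0x14 idx=25 entry=0x29007 [P=1 RW=1 US=1 PS=0]
  L1: frame=0x29 idx=22 entry=0x2B007 [P=1 RW=1 US=1 PS=0]
  L2: frame=0x2B idx=16 entry=0x2E007 [P=1 RW=1 US=1 PS=0]
  ⇒ phys 0x2E50F  [3 reads]
#5 VA=0x1C000AC81 (r,kernel):
  L0: frame=0x14 idx=7 entry=0x30007 [P=1 RW=1 US=1 PS=0]
  L1: frame=0x30 idx=0 entry=0x34007 [P=1 RW=1 US=1 PS=0]
  L2: frame=0x34 idx=10 entry=0x37007 [P=1 RW=1 US=1 PS=0]
  ⇒ phys 0x37C81  [3 reads]

Access #5 PA: 0x37C81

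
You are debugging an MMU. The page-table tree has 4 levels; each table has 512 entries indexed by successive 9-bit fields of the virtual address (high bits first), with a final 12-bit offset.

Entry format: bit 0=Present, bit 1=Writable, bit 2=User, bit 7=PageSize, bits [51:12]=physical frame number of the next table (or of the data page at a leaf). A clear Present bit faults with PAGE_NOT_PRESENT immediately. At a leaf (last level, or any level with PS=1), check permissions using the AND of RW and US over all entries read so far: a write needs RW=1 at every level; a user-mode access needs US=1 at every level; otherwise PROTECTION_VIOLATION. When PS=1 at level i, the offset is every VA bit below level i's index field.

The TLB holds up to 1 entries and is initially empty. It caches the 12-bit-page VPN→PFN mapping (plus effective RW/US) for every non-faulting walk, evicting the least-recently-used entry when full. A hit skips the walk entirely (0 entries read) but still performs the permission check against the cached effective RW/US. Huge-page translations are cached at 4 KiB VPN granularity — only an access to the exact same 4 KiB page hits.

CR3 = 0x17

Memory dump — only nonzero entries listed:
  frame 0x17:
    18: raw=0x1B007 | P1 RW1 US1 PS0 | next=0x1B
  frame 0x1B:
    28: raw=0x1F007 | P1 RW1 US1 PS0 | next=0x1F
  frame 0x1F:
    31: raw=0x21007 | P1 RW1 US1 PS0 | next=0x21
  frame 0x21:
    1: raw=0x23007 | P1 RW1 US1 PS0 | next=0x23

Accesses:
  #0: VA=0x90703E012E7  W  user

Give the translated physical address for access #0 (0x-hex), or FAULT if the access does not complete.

Walk each access:
#0 VA=0x90703E012E7 (w,user):
  [0] read 0x17 idx=18: raw=0x1B007 flags P=1 W=1 U=1 S=0
  [1] read 0x1B idx=28: raw=0x1F007 flags P=1 W=1 U=1 S=0
  [2] read 0x1F idx=31: raw=0x21007 flags P=1 W=1 U=1 S=0
  [3] read 0x21 idx=1: raw=0x23007 flags P=1 W=1 U=1 S=0
  → PA=0x232E7  (4 entries read)

Access #0 PA: 0x232E7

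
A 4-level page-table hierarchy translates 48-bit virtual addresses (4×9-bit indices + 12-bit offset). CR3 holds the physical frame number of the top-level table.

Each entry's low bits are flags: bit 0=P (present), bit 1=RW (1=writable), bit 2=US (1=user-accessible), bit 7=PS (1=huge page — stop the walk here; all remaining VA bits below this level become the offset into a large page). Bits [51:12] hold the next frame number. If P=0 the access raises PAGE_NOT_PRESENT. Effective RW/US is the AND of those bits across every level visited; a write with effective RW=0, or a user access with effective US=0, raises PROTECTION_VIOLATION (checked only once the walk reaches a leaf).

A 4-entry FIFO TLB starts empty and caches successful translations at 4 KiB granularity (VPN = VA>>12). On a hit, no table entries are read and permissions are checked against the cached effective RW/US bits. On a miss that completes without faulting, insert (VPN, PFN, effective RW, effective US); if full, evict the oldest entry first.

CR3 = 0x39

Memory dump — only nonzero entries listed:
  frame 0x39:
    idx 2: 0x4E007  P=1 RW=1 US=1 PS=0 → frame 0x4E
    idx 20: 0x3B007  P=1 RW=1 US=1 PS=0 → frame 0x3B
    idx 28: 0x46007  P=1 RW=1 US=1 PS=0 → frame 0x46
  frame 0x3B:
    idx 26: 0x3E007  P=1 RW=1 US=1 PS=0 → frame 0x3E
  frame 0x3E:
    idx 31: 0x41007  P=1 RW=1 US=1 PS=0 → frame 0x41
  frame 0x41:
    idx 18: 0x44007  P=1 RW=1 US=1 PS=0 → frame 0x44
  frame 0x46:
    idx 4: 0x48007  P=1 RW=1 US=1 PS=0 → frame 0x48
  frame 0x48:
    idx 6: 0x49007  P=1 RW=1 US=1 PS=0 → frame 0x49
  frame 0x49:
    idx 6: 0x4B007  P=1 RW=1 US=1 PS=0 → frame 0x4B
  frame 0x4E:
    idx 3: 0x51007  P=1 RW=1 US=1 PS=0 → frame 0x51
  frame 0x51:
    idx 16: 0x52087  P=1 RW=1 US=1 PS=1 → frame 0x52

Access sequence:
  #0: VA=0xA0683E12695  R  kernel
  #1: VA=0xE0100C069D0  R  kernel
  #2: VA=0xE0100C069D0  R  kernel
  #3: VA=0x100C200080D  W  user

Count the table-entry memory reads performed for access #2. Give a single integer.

Walk each access:
#0 VA=0xA0683E12695 (r,kernel):
  lvl0: tbl 0x39, slot 20 ⇒ 0x3B007 (P1/RW1/US1/PS0)
  lvl1: tbl 0x3B, slot 26 ⇒ 0x3E007 (P1/RW1/US1/PS0)
  lvl2: tbl 0x3E, slot 31 ⇒ 0x41007 (P1/RW1/US1/PS0)
  lvl3: tbl 0x41, slot 18 ⇒ 0x44007 (P1/RW1/US1/PS0)
  ⇒ phys 0x44695  [4 reads]
#1 VA=0xE0100C069D0 (r,kernel):
  lvl0: tbl 0x39, slot 28 ⇒ 0x46007 (P1/RW1/US1/PS0)
  lvl1: tbl 0x46, slot 4 ⇒ 0x48007 (P1/RW1/US1/PS0)
  lvl2: tbl 0x48, slot 6 ⇒ 0x49007 (P1/RW1/US1/PS0)
  lvl3: tbl 0x49, slot 6 ⇒ 0x4B007 (P1/RW1/US1/PS0)
  ⇒ phys 0x4B9D0  [4 reads]
#2 VA=0xE0100C069D0 (r,kernel):
  TLB hit vpn=0xE0100C06 → PA=0x4B9D0
#3 VA=0x100C200080D (w,user):
  lvl0: tbl 0x39, slot 2 ⇒ 0x4E007 (P1/RW1/US1/PS0)
  lvl1: tbl 0x4E, slot 3 ⇒ 0x51007 (P1/RW1/US1/PS0)
  lvl2: tbl 0x51, slot 16 ⇒ 0x52087 (P1/RW1/US1/PS1)
  ⇒ phys 0x5280D (huge @L2)  [3 reads]

Entries read for #2: 0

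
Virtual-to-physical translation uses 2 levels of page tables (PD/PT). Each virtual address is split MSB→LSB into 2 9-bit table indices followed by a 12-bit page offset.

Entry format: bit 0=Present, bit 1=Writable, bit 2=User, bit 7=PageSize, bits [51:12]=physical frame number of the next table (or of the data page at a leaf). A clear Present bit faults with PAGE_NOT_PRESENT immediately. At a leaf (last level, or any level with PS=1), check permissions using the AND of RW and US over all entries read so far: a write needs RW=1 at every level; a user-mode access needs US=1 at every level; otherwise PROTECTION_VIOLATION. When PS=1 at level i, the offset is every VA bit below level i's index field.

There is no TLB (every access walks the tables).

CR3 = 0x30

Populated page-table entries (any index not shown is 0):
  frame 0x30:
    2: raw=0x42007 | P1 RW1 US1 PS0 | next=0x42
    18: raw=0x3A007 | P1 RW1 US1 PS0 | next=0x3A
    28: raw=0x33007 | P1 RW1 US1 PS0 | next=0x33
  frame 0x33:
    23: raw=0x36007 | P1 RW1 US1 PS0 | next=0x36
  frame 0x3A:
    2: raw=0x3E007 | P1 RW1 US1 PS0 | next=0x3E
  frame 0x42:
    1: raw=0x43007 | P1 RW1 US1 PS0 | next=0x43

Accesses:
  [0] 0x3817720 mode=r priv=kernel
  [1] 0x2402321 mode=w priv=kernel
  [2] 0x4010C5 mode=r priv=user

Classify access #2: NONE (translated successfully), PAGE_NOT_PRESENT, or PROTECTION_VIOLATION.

Trace:
#0 VA=0x3817720 (r,kernel):
  L0: frame=0x30 idx=28 entry=0x33007 [P=1 RW=1 US=1 PS=0]
  L1: frame=0x33 idx=23 entry=0x36007 [P=1 RW=1 US=1 PS=0]
  ✓ 0x36720  — 2 lookups
#1 VA=0x2402321 (w,kernel):
  L0: frame=0x30 idx=18 entry=0x3A007 [P=1 RW=1 US=1 PS=0]
  L1: frame=0x3A idx=2 entry=0x3E007 [P=1 RW=1 US=1 PS=0]
  ✓ 0x3E321  — 2 lookups
#2 VA=0x4010C5 (r,user):
  L0: frame=0x30 idx=2 entry=0x42007 [P=1 RW=1 US=1 PS=0]
  L1: frame=0x42 idx=1 entry=0x43007 [P=1 RW=1 US=1 PS=0]
  ✓ 0x430C5  — 2 lookups

Access #2 fault: NONE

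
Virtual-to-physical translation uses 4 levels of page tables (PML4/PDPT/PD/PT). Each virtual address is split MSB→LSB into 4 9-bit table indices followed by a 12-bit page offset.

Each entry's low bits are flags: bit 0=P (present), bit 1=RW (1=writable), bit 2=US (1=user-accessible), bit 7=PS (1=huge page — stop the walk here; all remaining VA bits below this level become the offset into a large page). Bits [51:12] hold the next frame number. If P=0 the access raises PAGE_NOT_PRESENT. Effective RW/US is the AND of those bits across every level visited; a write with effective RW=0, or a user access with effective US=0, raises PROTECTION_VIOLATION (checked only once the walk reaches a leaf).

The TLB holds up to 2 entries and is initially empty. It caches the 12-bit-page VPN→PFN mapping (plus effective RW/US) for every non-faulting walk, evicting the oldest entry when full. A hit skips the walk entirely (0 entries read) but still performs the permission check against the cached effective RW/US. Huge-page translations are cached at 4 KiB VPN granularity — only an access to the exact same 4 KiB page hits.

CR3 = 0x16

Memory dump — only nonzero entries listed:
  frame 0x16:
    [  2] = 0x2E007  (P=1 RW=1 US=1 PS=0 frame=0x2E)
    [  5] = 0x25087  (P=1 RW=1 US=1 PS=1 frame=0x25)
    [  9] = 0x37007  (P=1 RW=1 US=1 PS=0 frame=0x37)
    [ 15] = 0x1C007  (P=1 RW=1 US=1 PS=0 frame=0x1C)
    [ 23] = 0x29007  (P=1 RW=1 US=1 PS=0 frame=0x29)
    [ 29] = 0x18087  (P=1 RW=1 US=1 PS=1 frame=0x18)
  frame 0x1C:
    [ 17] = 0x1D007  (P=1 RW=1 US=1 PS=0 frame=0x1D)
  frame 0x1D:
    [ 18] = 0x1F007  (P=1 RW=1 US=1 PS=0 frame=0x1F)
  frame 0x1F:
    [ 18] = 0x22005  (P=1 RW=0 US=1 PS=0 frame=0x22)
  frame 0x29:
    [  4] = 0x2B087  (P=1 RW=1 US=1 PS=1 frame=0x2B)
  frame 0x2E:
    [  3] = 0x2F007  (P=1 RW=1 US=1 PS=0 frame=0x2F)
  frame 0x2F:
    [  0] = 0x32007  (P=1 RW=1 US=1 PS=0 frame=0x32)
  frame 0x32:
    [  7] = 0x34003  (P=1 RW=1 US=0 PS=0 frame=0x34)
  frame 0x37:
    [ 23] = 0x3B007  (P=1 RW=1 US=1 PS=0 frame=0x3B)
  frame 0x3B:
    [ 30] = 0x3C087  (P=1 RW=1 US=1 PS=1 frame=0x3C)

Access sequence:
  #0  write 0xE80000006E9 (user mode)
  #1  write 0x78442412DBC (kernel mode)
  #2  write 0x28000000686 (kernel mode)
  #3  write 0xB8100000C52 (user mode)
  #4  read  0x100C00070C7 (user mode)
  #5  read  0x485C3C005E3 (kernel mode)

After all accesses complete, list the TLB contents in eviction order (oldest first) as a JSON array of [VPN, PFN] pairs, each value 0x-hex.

Per-access translation:
#0 VA=0xE80000006E9 (w,user):
  lvl0: tbl 0x16, slot 29 ⇒ 0x18087 (P1/RW1/US1/PS1)
  ✓ 0x186E9 (huge @L0)  — 1 lookups
#1 VA=0x78442412DBC (w,kernel):
  lvl0: tbl 0x16, slot 15 ⇒ 0x1C007 (P1/RW1/US1/PS0)
  lvl1: tbl 0x1C, slot 17 ⇒ 0x1D007 (P1/RW1/US1/PS0)
  lvl2: tbl 0x1D, slot 18 ⇒ 0x1F007 (P1/RW1/US1/PS0)
  lvl3: tbl 0x1F, slot 18 ⇒ 0x22005 (P1/RW0/US1/PS0)
  → PROTECTION_VIOLATION  (4 entries read)
#2 VA=0x28000000686 (w,kernel):
  lvl0: tbl 0x16, slot 5 ⇒ 0x25087 (P1/RW1/US1/PS1)
  ✓ 0x25686 (huge @L0)  — 1 lookups
#3 VA=0xB8100000C52 (w,user):
  lvl0: tbl 0x16, slot 23 ⇒ 0x29007 (P1/RW1/US1/PS0)
  lvl1: tbl 0x29, slot 4 ⇒ 0x2B087 (P1/RW1/US1/PS1)
  ✓ 0x2BC52 (huge @L1)  — 2 lookups
#4 VA=0x100C00070C7 (r,user):
  lvl0: tbl 0x16, slot 2 ⇒ 0x2E007 (P1/RW1/US1/PS0)
  lvl1: tbl 0x2E, slot 3 ⇒ 0x2F007 (P1/RW1/US1/PS0)
  lvl2: tbl 0x2F, slot 0 ⇒ 0x32007 (P1/RW1/US1/PS0)
  lvl3: tbl 0x32, slot 7 ⇒ 0x34003 (P1/RW1/US0/PS0)
  → PROTECTION_VIOLATION  (4 entries read)
#5 VA=0x485C3C005E3 (r,kernel):
  lvl0: tbl 0x16, slot 9 ⇒ 0x37007 (P1/RW1/US1/PS0)
  lvl1: tbl 0x37, slot 23 ⇒ 0x3B007 (P1/RW1/US1/PS0)
  lvl2: tbl 0x3B, slot 30 ⇒ 0x3C087 (P1/RW1/US1/PS1)
  ✓ 0x3C5E3 (huge @L2)  — 3 lookups

TLB: [["0xB8100000", "0x2B"], ["0x485C3C00", "0x3C"]]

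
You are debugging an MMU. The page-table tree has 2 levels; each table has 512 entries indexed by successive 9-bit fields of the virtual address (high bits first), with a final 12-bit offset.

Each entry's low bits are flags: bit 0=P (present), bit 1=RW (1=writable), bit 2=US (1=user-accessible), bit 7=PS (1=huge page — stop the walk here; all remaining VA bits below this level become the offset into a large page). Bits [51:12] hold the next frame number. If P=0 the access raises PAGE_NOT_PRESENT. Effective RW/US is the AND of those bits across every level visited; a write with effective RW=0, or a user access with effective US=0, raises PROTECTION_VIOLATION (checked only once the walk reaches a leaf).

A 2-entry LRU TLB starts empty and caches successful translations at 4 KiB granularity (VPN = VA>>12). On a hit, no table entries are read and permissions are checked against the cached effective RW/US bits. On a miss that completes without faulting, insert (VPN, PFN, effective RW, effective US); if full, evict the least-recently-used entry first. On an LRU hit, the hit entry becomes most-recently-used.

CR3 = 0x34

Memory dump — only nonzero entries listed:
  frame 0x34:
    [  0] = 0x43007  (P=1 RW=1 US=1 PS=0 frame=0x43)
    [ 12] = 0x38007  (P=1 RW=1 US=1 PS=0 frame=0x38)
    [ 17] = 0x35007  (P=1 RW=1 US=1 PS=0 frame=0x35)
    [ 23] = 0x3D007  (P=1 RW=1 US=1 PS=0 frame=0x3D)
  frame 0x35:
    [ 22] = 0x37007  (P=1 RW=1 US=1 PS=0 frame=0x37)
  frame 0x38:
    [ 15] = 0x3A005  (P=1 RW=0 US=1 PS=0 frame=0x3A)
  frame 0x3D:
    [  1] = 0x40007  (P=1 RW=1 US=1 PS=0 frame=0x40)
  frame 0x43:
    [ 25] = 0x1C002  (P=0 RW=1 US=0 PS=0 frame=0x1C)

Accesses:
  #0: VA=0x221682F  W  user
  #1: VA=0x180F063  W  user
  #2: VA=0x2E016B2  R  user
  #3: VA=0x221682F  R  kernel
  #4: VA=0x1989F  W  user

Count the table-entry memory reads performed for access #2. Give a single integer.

Trace:
#0 VA=0x221682F (w,user):
  L0 @0x34[17] → 0x35007  P=1,RW=1,US=1,PS=0
  L1 @0x35[22] → 0x37007  P=1,RW=1,US=1,PS=0
  ✓ 0x3782F  — 2 lookups
#1 VA=0x180F063 (w,user):
  L0 @0x34[12] → 0x38007  P=1,RW=1,US=1,PS=0
  L1 @0x38[15] → 0x3A005  P=1,RW=0,US=1,PS=0
  → PROTECTION_VIOLATION  (2 entries read)
#2 VA=0x2E016B2 (r,user):
  L0 @0x34[23] → 0x3D007  P=1,RW=1,US=1,PS=0
  L1 @0x3D[1] → 0x40007  P=1,RW=1,US=1,PS=0
  ✓ 0x406B2  — 2 lookups
#3 VA=0x221682F (r,kernel):
  TLB hit vpn=0x2216 → PA=0x3782F
#4 VA=0x1989F (w,user):
  L0 @0x34[0] → 0x43007  P=1,RW=1,US=1,PS=0
  L1 @0x43[25] → 0x1C002  P=0,RW=1,US=0,PS=0
  → PAGE_NOT_PRESENT  (2 entries read)

Entries read for #2: 2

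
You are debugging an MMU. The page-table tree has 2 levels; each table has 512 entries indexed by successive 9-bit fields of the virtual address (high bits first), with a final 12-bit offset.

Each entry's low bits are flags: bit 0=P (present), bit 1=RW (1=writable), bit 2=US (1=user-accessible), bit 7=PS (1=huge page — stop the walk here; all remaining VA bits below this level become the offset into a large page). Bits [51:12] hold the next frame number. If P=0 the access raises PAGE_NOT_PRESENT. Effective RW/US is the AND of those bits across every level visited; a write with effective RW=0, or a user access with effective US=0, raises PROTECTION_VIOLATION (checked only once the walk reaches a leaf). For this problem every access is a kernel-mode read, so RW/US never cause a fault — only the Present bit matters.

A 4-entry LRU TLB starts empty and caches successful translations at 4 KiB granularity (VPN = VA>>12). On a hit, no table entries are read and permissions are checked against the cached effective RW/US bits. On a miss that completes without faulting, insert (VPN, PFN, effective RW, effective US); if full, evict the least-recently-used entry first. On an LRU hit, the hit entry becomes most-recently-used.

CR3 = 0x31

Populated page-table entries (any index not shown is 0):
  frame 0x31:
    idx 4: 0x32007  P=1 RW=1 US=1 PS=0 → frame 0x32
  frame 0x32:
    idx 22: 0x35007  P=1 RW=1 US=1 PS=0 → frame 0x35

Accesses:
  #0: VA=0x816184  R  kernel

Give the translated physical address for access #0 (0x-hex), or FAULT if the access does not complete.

Walk each access:
#0 VA=0x816184 (r,kernel):
  L0 @0x31[4] → 0x32007  P=1,RW=1,US=1,PS=0
  L1 @0x32[22] → 0x35007  P=1,RW=1,US=1,PS=0
  → PA=0x35184  (2 entries read)

Access #0 PA: 0x35184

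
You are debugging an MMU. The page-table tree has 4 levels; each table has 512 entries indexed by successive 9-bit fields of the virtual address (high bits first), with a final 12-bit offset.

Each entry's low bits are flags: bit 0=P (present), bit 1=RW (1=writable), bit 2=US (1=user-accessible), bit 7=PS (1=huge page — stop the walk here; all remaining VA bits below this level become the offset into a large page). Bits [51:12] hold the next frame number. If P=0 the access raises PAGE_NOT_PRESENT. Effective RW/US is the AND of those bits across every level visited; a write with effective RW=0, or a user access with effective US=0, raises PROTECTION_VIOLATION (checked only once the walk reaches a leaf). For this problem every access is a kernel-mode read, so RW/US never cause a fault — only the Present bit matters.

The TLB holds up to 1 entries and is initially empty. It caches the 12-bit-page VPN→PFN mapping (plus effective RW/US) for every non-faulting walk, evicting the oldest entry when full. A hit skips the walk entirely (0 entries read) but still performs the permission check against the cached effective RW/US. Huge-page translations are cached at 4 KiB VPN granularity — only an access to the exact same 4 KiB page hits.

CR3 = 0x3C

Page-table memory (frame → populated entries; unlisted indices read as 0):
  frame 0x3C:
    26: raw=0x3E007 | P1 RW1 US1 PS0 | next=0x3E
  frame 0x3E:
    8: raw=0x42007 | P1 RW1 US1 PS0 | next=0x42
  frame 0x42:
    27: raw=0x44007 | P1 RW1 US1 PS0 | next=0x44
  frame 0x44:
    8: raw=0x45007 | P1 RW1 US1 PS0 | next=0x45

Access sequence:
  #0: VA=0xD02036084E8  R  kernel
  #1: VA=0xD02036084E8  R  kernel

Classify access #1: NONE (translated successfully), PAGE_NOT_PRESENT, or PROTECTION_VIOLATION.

Per-access translation:
#0 VA=0xD02036084E8 (r,kernel):
  [0] read 0x3C idx=26: raw=0x3E007 flags P=1 W=1 U=1 S=0
  [1] read 0x3E idx=8: raw=0x42007 flags P=1 W=1 U=1 S=0
  [2] read 0x42 idx=27: raw=0x44007 flags P=1 W=1 U=1 S=0
  [3] read 0x44 idx=8: raw=0x45007 flags P=1 W=1 U=1 S=0
  → PA=0x454E8  (4 entries read)
#1 VA=0xD02036084E8 (r,kernel):
  TLB hit vpn=0xD0203608 → PA=0x454E8

Access #1 fault: NONE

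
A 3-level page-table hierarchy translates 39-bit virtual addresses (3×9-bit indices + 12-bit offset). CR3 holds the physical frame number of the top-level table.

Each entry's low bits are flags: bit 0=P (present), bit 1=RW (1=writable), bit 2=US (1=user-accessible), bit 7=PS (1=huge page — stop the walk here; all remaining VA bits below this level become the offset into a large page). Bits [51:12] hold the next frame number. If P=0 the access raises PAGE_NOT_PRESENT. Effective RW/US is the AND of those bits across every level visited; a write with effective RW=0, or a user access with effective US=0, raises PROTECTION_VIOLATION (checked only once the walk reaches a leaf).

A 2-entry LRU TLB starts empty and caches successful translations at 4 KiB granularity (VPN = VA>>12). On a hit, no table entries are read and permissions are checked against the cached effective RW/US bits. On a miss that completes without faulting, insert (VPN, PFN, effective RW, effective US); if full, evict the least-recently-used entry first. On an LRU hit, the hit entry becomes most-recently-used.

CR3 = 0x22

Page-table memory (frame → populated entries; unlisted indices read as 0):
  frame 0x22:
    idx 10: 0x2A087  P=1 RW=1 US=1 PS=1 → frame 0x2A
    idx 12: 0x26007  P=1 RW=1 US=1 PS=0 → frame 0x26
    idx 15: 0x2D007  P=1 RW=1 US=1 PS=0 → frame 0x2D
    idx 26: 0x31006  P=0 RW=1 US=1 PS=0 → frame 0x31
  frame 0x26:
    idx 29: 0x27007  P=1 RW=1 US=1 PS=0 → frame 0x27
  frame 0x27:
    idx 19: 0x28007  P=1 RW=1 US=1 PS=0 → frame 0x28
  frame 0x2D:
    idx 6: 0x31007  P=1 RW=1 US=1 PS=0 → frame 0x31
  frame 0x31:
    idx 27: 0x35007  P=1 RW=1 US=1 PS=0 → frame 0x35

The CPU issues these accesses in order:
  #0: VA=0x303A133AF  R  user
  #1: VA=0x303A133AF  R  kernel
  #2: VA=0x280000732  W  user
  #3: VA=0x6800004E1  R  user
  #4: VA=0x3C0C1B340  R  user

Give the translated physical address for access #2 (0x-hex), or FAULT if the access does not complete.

Walk each access:
#0 VA=0x303A133AF (r,user):
  L0 @0x22[12] → 0x26007  P=1,RW=1,US=1,PS=0
  L1 @0x26[29] → 0x27007  P=1,RW=1,US=1,PS=0
  L2 @0x27[19] → 0x28007  P=1,RW=1,US=1,PS=0
  ⇒ phys 0x283AF  [3 reads]
#1 VA=0x303A133AF (r,kernel):
  TLB hit vpn=0x303A13 → PA=0x283AF
#2 VA=0x280000732 (w,user):
  L0 @0x22[10] → 0x2A087  P=1,RW=1,US=1,PS=1
  ⇒ phys 0x2A732 (huge @L0)  [1 reads]
#3 VA=0x6800004E1 (r,user):
  L0 @0x22[26] → 0x31006  P=0,RW=1,US=1,PS=0
  ⇒ fault: PAGE_NOT_PRESENT  — 1 lookups
#4 VA=0x3C0C1B340 (r,user):
  L0 @0x22[15] → 0x2D007  P=1,RW=1,US=1,PS=0
  L1 @0x2D[6] → 0x31007  P=1,RW=1,US=1,PS=0
  L2 @0x31[27] → 0x35007  P=1,RW=1,US=1,PS=0
  ⇒ phys 0x35340  [3 reads]

Access #2 PA: 0x2A732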